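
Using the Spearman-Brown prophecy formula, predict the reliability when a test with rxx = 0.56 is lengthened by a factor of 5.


r_new = (n * rxx) / (1 + (n-1) * rxx)
r_new = (5 * 0.56) / (1 + 4 * 0.56)
r_new = 2.8 / 3.24
r_new = 0.8642

0.8642


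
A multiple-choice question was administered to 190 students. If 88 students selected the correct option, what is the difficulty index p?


Item difficulty p = number correct / total examinees
p = 88 / 190
p = 0.4632

0.4632


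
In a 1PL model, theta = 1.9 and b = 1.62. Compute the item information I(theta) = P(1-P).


P = 1/(1+exp(-(1.9-1.62))) = 0.5695
I = P*(1-P) = 0.5695 * 0.4305
I = 0.2452

0.2452


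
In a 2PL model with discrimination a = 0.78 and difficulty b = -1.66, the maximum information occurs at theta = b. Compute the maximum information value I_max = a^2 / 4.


For 2PL, max info at theta = b = -1.66
I_max = a^2 / 4 = 0.78^2 / 4
= 0.6084 / 4
I_max = 0.1521

0.1521


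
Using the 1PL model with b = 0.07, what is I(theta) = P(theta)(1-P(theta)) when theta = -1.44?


P = 1/(1+exp(-(-1.44-0.07))) = 0.1809
I = P*(1-P) = 0.1809 * 0.8191
I = 0.1482

0.1482


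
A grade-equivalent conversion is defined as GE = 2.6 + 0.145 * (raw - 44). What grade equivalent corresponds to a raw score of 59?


raw - median = 59 - 44 = 15
slope * diff = 0.145 * 15 = 2.175
GE = 2.6 + 2.175
GE = 4.775

4.775


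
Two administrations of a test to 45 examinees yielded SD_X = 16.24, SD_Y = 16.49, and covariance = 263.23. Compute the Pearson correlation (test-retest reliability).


r = cov(X,Y) / (SD_X * SD_Y)
r = 263.23 / (16.24 * 16.49)
r = 263.23 / 267.7976
r = 0.9829

0.9829


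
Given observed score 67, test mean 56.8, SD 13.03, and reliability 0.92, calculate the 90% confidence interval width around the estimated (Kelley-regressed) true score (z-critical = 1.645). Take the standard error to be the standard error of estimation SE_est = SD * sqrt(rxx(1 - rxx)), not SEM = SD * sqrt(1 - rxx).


True score estimate = 0.92*67 + 0.08*56.8 = 66.184
SE_est = SD * sqrt(rxx * (1 - rxx)) = 13.03 * sqrt(0.92 * 0.08) = 13.03 * sqrt(0.0736) = 3.53495
CI = T_est +/- z * SE_est, so width = 2 * z * SE_est = 2 * 1.645 * 3.53495
Width = 11.63

11.63


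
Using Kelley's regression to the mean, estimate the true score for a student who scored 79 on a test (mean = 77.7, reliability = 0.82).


T_est = rxx * X + (1 - rxx) * mean
T_est = 0.82 * 79 + 0.18 * 77.7
T_est = 64.78 + 13.986
T_est = 78.766

78.766


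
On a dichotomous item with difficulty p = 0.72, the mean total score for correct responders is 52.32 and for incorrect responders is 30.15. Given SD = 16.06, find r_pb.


q = 1 - p = 0.28
rpb = ((M1 - M0) / SD) * sqrt(p * q)
rpb = ((52.32 - 30.15) / 16.06) * sqrt(0.72 * 0.28)
rpb = 0.6198

0.6198


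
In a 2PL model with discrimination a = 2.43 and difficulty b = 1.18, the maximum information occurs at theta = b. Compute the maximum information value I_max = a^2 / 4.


For 2PL, max info at theta = b = 1.18
I_max = a^2 / 4 = 2.43^2 / 4
= 5.9049 / 4
I_max = 1.4762

1.4762


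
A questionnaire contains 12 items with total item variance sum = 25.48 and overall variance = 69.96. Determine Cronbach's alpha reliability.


alpha = (k/(k-1)) * (1 - sum(si^2)/s_total^2)
= (12/11) * (1 - 25.48/69.96)
alpha = 0.6936

0.6936


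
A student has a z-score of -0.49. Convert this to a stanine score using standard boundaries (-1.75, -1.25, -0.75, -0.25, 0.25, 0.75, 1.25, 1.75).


Stanine boundaries: [-1.75, -1.25, -0.75, -0.25, 0.25, 0.75, 1.25, 1.75]
z = -0.49
Check each boundary:
  z >= -1.75 -> could be stanine 2
  z >= -1.25 -> could be stanine 3
  z >= -0.75 -> could be stanine 4
  z < -0.25
  z < 0.25
  z < 0.75
  z < 1.25
  z < 1.75
Highest qualifying boundary gives stanine = 4

4


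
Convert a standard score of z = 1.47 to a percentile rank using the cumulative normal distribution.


CDF(z) = 0.5 * (1 + erf(z/sqrt(2)))
erf(1.0394) = 0.8584
CDF = 0.9292
Percentile rank = 0.9292 * 100 = 92.92

92.92


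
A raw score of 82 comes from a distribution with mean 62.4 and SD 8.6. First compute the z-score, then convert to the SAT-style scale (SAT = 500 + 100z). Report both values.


z = (X - mean) / SD = (82 - 62.4) / 8.6
z = 19.6 / 8.6
z = 2.2791
SAT-scale = SAT = 500 + 100z
Carry z at full precision (z = 19.6 / 8.6) into the conversion:
SAT-scale = 500 + 100 * (19.6 / 8.6) = 500 + 1960 / 8.6
SAT-scale = 500 + 227.907
SAT-scale = 727.907

727.907


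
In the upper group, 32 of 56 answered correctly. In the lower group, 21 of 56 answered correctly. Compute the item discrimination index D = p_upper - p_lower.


p_upper = 32/56 = 0.5714
p_lower = 21/56 = 0.375
D = 0.5714 - 0.375 = 0.1964

0.1964


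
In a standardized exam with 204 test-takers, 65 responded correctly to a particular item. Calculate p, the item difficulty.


Item difficulty p = number correct / total examinees
p = 65 / 204
p = 0.3186

0.3186


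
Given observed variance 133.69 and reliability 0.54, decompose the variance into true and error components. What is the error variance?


var_true = rxx * var_obs = 0.54 * 133.69 = 72.1926
var_error = var_obs - var_true
var_error = 133.69 - 72.1926
var_error = 61.4974

61.4974


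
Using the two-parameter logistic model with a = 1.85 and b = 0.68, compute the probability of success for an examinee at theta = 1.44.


a*(theta - b) = 1.85 * (1.44 - 0.68) = 1.406
exp(-1.406) = 0.2451
P = 1 / (1 + 0.2451)
P = 0.8031

0.8031


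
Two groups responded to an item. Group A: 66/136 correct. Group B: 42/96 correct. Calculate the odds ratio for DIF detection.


Odds_A = 66/70 = 0.9429
Odds_B = 42/54 = 0.7778
OR = Odds_A / Odds_B = 0.9429 / 0.7778
Exactly, OR = (66 * 54) / (70 * 42) = 3564 / 2940
OR = 1.2122

1.2122


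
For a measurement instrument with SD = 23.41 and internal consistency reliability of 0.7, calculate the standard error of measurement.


SEM = SD * sqrt(1 - rxx)
SEM = 23.41 * sqrt(1 - 0.7)
SEM = 23.41 * sqrt(0.3) = 23.41 * 0.547723
SEM = 12.8222

12.8222


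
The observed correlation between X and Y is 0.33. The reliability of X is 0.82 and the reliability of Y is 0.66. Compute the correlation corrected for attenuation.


r_corrected = rxy / sqrt(rxx * ryy)
= 0.33 / sqrt(0.82 * 0.66)
= 0.33 / sqrt(0.5412)
= 0.33 / 0.735663
r_corrected = 0.4486

0.4486


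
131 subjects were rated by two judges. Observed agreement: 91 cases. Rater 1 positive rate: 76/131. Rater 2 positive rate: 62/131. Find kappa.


P_o = 91/131 = 0.694656
P_e = (76*62 + 55*69) / 17161 = 0.495717
kappa = (P_o - P_e) / (1 - P_e)
kappa = (0.694656 - 0.495717) / (1 - 0.495717)
kappa = 0.3945

0.3945


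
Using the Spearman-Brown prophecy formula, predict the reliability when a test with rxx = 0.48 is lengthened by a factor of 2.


r_new = (n * rxx) / (1 + (n-1) * rxx)
r_new = (2 * 0.48) / (1 + 1 * 0.48)
r_new = 0.96 / 1.48
r_new = 0.6486

0.6486


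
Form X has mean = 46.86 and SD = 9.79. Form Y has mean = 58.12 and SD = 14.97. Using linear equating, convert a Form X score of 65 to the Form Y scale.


slope = SD_Y / SD_X = 14.97 / 9.79 ~ 1.5291
intercept = mean_Y - slope * mean_X = 58.12 - (14.97 / 9.79) * 46.86 ~ -13.5342
Y = slope * X + intercept. To avoid rounding drift from the rounded slope/intercept, evaluate the equivalent form Y = mean_Y + SD_Y * (X - mean_X) / SD_X at full precision:
Y = 58.12 + 14.97 * (65 - 46.86) / 9.79
Y = 58.12 + 14.97 * 18.14 / 9.79
Y = 58.12 + 271.5558 / 9.79
Y = 58.12 + 27.7381
Y = 85.8581

85.8581


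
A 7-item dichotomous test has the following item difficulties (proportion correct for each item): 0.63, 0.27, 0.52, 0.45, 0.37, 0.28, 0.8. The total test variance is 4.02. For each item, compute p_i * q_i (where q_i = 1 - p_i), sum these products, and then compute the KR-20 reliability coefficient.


For each item, compute p_i * q_i:
  Item 1: 0.63 * 0.37 = 0.2331
  Item 2: 0.27 * 0.73 = 0.1971
  Item 3: 0.52 * 0.48 = 0.2496
  Item 4: 0.45 * 0.55 = 0.2475
  Item 5: 0.37 * 0.63 = 0.2331
  Item 6: 0.28 * 0.72 = 0.2016
  Item 7: 0.8 * 0.2 = 0.16
Sum(p_i * q_i) = 0.2331 + 0.1971 + 0.2496 + 0.2475 + 0.2331 + 0.2016 + 0.16 = 1.522
KR-20 = (k/(k-1)) * (1 - Sum(p_i*q_i) / Var_total)
= (7/6) * (1 - 1.522/4.02)
= 1.1667 * 0.6214
KR-20 = 0.725

0.725


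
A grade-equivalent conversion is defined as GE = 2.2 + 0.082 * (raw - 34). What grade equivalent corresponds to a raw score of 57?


raw - median = 57 - 34 = 23
slope * diff = 0.082 * 23 = 1.886
GE = 2.2 + 1.886
GE = 4.086

4.086


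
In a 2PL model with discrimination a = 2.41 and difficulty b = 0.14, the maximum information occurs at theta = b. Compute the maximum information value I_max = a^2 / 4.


For 2PL, max info at theta = b = 0.14
I_max = a^2 / 4 = 2.41^2 / 4
= 5.8081 / 4
I_max = 1.452

1.452


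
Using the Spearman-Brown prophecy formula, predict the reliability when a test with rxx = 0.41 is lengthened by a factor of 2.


r_new = (n * rxx) / (1 + (n-1) * rxx)
r_new = (2 * 0.41) / (1 + 1 * 0.41)
r_new = 0.82 / 1.41
r_new = 0.5816

0.5816


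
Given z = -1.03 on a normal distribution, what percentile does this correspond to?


CDF(z) = 0.5 * (1 + erf(z/sqrt(2)))
erf(-0.7283) = -0.697
CDF = 0.1515
Percentile rank = 0.1515 * 100 = 15.15

15.15


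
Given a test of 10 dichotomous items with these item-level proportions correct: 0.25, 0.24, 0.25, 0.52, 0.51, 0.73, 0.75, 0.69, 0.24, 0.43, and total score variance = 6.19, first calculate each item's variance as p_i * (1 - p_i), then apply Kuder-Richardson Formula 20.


For each item, compute p_i * q_i:
  Item 1: 0.25 * 0.75 = 0.1875
  Item 2: 0.24 * 0.76 = 0.1824
  Item 3: 0.25 * 0.75 = 0.1875
  Item 4: 0.52 * 0.48 = 0.2496
  Item 5: 0.51 * 0.49 = 0.2499
  Item 6: 0.73 * 0.27 = 0.1971
  Item 7: 0.75 * 0.25 = 0.1875
  Item 8: 0.69 * 0.31 = 0.2139
  Item 9: 0.24 * 0.76 = 0.1824
  Item 10: 0.43 * 0.57 = 0.2451
Sum(p_i * q_i) = 0.1875 + 0.1824 + 0.1875 + 0.2496 + 0.2499 + 0.1971 + 0.1875 + 0.2139 + 0.1824 + 0.2451 = 2.0829
KR-20 = (k/(k-1)) * (1 - Sum(p_i*q_i) / Var_total)
= (10/9) * (1 - 2.0829/6.19)
= 1.1111 * 0.6635
KR-20 = 0.7372

0.7372


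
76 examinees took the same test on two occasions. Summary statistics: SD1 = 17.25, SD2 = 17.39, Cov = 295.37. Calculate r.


r = cov(X,Y) / (SD_X * SD_Y)
r = 295.37 / (17.25 * 17.39)
r = 295.37 / 299.9775
r = 0.9846

0.9846


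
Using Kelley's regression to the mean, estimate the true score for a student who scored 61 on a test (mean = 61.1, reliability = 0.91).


T_est = rxx * X + (1 - rxx) * mean
T_est = 0.91 * 61 + 0.09 * 61.1
T_est = 55.51 + 5.499
T_est = 61.009

61.009


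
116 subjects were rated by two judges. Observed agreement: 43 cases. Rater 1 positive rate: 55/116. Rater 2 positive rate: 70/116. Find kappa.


P_o = 43/116 = 0.37069
P_e = (55*70 + 61*46) / 13456 = 0.494649
kappa = (P_o - P_e) / (1 - P_e)
kappa = (0.37069 - 0.494649) / (1 - 0.494649)
kappa = -0.2453

-0.2453


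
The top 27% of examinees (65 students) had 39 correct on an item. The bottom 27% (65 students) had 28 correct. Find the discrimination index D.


p_upper = 39/65 = 0.6
p_lower = 28/65 = 0.4308
D = 0.6 - 0.4308 = 0.1692

0.1692


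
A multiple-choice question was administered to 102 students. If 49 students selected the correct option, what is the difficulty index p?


Item difficulty p = number correct / total examinees
p = 49 / 102
p = 0.4804

0.4804


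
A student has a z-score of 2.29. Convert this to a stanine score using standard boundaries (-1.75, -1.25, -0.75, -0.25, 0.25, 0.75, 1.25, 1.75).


Stanine boundaries: [-1.75, -1.25, -0.75, -0.25, 0.25, 0.75, 1.25, 1.75]
z = 2.29
Check each boundary:
  z >= -1.75 -> could be stanine 2
  z >= -1.25 -> could be stanine 3
  z >= -0.75 -> could be stanine 4
  z >= -0.25 -> could be stanine 5
  z >= 0.25 -> could be stanine 6
  z >= 0.75 -> could be stanine 7
  z >= 1.25 -> could be stanine 8
  z >= 1.75 -> could be stanine 9
Highest qualifying boundary gives stanine = 9

9


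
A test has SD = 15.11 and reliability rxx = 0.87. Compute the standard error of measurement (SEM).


SEM = SD * sqrt(1 - rxx)
SEM = 15.11 * sqrt(1 - 0.87)
SEM = 15.11 * sqrt(0.13) = 15.11 * 0.360555
SEM = 5.448

5.448


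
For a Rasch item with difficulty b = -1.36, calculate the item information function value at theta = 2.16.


P = 1/(1+exp(-(2.16--1.36))) = 0.9713
I = P*(1-P) = 0.9713 * 0.0287
I = 0.0279

0.0279


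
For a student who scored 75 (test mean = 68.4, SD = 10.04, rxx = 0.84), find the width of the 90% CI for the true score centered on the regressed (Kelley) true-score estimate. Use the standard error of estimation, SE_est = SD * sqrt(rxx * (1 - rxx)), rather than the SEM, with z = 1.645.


True score estimate = 0.84*75 + 0.16*68.4 = 73.944
SE_est = SD * sqrt(rxx * (1 - rxx)) = 10.04 * sqrt(0.84 * 0.16) = 10.04 * sqrt(0.1344) = 3.680725
CI = T_est +/- z * SE_est, so width = 2 * z * SE_est = 2 * 1.645 * 3.680725
Width = 12.1096

12.1096


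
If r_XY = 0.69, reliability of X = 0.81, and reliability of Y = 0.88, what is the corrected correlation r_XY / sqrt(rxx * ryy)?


r_corrected = rxy / sqrt(rxx * ryy)
= 0.69 / sqrt(0.81 * 0.88)
= 0.69 / sqrt(0.7128)
= 0.69 / 0.844275
r_corrected = 0.8173

0.8173


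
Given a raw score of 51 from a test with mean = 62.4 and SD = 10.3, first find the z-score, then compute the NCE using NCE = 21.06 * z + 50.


z = (X - mean) / SD = (51 - 62.4) / 10.3
z = -11.4 / 10.3
z = -1.1068
NCE = NCE = 21.06z + 50
Carry z at full precision (z = -11.4 / 10.3) into the conversion:
NCE = 21.06 * (-11.4 / 10.3) + 50 = -240.084 / 10.3 + 50
NCE = -23.3091 + 50
NCE = 26.6909

26.6909


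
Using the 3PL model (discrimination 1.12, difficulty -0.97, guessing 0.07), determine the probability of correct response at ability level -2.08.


logit = 1.12*(-2.08 - -0.97) = -1.2432
P* = 1/(1 + exp(--1.2432)) = 0.2239
P = 0.07 + (1 - 0.07) * 0.2239
P = 0.2782

0.2782


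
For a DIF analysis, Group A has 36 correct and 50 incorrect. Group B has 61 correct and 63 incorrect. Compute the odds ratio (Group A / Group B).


Odds_A = 36/50 = 0.72
Odds_B = 61/63 = 0.9683
OR = Odds_A / Odds_B = 0.72 / 0.9683
Exactly, OR = (36 * 63) / (50 * 61) = 2268 / 3050
OR = 0.7436

0.7436


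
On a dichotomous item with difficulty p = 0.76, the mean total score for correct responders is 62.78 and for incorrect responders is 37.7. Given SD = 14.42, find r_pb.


q = 1 - p = 0.24
rpb = ((M1 - M0) / SD) * sqrt(p * q)
rpb = ((62.78 - 37.7) / 14.42) * sqrt(0.76 * 0.24)
rpb = 0.7428

0.7428


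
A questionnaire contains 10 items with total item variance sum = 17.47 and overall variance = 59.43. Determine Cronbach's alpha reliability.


alpha = (k/(k-1)) * (1 - sum(si^2)/s_total^2)
= (10/9) * (1 - 17.47/59.43)
alpha = 0.7845

0.7845


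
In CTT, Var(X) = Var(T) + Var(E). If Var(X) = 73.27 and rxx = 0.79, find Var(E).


var_true = rxx * var_obs = 0.79 * 73.27 = 57.8833
var_error = var_obs - var_true
var_error = 73.27 - 57.8833
var_error = 15.3867

15.3867


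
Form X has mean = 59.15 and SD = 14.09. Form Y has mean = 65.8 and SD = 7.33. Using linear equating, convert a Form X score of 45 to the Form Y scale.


slope = SD_Y / SD_X = 7.33 / 14.09 ~ 0.5202
intercept = mean_Y - slope * mean_X = 65.8 - (7.33 / 14.09) * 59.15 ~ 35.0286
Y = slope * X + intercept. To avoid rounding drift from the rounded slope/intercept, evaluate the equivalent form Y = mean_Y + SD_Y * (X - mean_X) / SD_X at full precision:
Y = 65.8 + 7.33 * (45 - 59.15) / 14.09
Y = 65.8 - 7.33 * 14.15 / 14.09
Y = 65.8 - 103.7195 / 14.09
Y = 65.8 - 7.3612
Y = 58.4388

58.4388


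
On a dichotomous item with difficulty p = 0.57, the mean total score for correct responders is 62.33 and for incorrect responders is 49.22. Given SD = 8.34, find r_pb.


q = 1 - p = 0.43
rpb = ((M1 - M0) / SD) * sqrt(p * q)
rpb = ((62.33 - 49.22) / 8.34) * sqrt(0.57 * 0.43)
rpb = 0.7782

0.7782


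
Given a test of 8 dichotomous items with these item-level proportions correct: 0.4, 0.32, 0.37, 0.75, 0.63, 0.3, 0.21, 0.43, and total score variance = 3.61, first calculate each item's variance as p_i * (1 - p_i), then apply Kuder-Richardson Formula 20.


For each item, compute p_i * q_i:
  Item 1: 0.4 * 0.6 = 0.24
  Item 2: 0.32 * 0.68 = 0.2176
  Item 3: 0.37 * 0.63 = 0.2331
  Item 4: 0.75 * 0.25 = 0.1875
  Item 5: 0.63 * 0.37 = 0.2331
  Item 6: 0.3 * 0.7 = 0.21
  Item 7: 0.21 * 0.79 = 0.1659
  Item 8: 0.43 * 0.57 = 0.2451
Sum(p_i * q_i) = 0.24 + 0.2176 + 0.2331 + 0.1875 + 0.2331 + 0.21 + 0.1659 + 0.2451 = 1.7323
KR-20 = (k/(k-1)) * (1 - Sum(p_i*q_i) / Var_total)
= (8/7) * (1 - 1.7323/3.61)
= 1.1429 * 0.5201
KR-20 = 0.5944

0.5944


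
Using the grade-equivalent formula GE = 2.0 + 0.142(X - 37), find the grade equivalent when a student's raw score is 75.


raw - median = 75 - 37 = 38
slope * diff = 0.142 * 38 = 5.396
GE = 2.0 + 5.396
GE = 7.396

7.396


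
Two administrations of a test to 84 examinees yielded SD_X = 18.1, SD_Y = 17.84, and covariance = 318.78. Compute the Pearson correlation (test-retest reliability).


r = cov(X,Y) / (SD_X * SD_Y)
r = 318.78 / (18.1 * 17.84)
r = 318.78 / 322.904
r = 0.9872

0.9872


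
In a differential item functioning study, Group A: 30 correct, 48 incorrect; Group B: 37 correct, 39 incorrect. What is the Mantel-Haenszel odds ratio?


Odds_A = 30/48 = 0.625
Odds_B = 37/39 = 0.9487
OR = Odds_A / Odds_B = 0.625 / 0.9487
Exactly, OR = (30 * 39) / (48 * 37) = 1170 / 1776
OR = 0.6588

0.6588


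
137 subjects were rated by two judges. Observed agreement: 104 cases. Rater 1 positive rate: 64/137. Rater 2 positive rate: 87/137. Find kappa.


P_o = 104/137 = 0.759124
P_e = (64*87 + 73*50) / 18769 = 0.491129
kappa = (P_o - P_e) / (1 - P_e)
kappa = (0.759124 - 0.491129) / (1 - 0.491129)
kappa = 0.5266

0.5266


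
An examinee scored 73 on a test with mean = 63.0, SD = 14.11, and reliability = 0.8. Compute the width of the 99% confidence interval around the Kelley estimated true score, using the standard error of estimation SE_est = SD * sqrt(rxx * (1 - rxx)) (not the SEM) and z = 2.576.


True score estimate = 0.8*73 + 0.2*63.0 = 71.0
SE_est = SD * sqrt(rxx * (1 - rxx)) = 14.11 * sqrt(0.8 * 0.2) = 14.11 * sqrt(0.16) = 5.644
CI = T_est +/- z * SE_est, so width = 2 * z * SE_est = 2 * 2.576 * 5.644
Width = 29.0779

29.0779


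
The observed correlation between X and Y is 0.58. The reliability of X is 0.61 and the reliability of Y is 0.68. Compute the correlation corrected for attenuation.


r_corrected = rxy / sqrt(rxx * ryy)
= 0.58 / sqrt(0.61 * 0.68)
= 0.58 / sqrt(0.4148)
= 0.58 / 0.64405
r_corrected = 0.9006

0.9006


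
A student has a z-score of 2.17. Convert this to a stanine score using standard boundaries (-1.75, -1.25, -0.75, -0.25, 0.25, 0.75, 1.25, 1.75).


Stanine boundaries: [-1.75, -1.25, -0.75, -0.25, 0.25, 0.75, 1.25, 1.75]
z = 2.17
Check each boundary:
  z >= -1.75 -> could be stanine 2
  z >= -1.25 -> could be stanine 3
  z >= -0.75 -> could be stanine 4
  z >= -0.25 -> could be stanine 5
  z >= 0.25 -> could be stanine 6
  z >= 0.75 -> could be stanine 7
  z >= 1.25 -> could be stanine 8
  z >= 1.75 -> could be stanine 9
Highest qualifying boundary gives stanine = 9

9


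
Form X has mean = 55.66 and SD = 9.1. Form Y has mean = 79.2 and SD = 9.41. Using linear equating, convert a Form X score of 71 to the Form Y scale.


slope = SD_Y / SD_X = 9.41 / 9.1 ~ 1.0341
intercept = mean_Y - slope * mean_X = 79.2 - (9.41 / 9.1) * 55.66 ~ 21.6439
Y = slope * X + intercept. To avoid rounding drift from the rounded slope/intercept, evaluate the equivalent form Y = mean_Y + SD_Y * (X - mean_X) / SD_X at full precision:
Y = 79.2 + 9.41 * (71 - 55.66) / 9.1
Y = 79.2 + 9.41 * 15.34 / 9.1
Y = 79.2 + 144.3494 / 9.1
Y = 79.2 + 15.8626
Y = 95.0626

95.0626


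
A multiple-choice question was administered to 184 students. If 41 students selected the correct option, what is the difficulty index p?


Item difficulty p = number correct / total examinees
p = 41 / 184
p = 0.2228

0.2228


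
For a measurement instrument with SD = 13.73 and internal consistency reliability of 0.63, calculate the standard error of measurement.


SEM = SD * sqrt(1 - rxx)
SEM = 13.73 * sqrt(1 - 0.63)
SEM = 13.73 * sqrt(0.37) = 13.73 * 0.608276
SEM = 8.3516

8.3516


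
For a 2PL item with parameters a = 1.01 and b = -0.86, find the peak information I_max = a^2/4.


For 2PL, max info at theta = b = -0.86
I_max = a^2 / 4 = 1.01^2 / 4
= 1.0201 / 4
I_max = 0.255

0.255


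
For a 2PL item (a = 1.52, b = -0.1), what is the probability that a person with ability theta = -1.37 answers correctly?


a*(theta - b) = 1.52 * (-1.37 - -0.1) = -1.9304
exp(--1.9304) = 6.8923
P = 1 / (1 + 6.8923)
P = 0.1267

0.1267


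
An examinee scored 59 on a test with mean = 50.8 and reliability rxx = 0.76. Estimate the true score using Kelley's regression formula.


T_est = rxx * X + (1 - rxx) * mean
T_est = 0.76 * 59 + 0.24 * 50.8
T_est = 44.84 + 12.192
T_est = 57.032

57.032


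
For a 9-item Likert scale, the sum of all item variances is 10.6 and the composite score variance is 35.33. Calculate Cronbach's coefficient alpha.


alpha = (k/(k-1)) * (1 - sum(si^2)/s_total^2)
= (9/8) * (1 - 10.6/35.33)
alpha = 0.7875

0.7875


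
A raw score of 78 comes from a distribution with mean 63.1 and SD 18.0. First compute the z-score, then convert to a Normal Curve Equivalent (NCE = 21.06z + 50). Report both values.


z = (X - mean) / SD = (78 - 63.1) / 18.0
z = 14.9 / 18.0
z = 0.8278
NCE = NCE = 21.06z + 50
Carry z at full precision (z = 14.9 / 18.0) into the conversion:
NCE = 21.06 * (14.9 / 18.0) + 50 = 313.794 / 18.0 + 50
NCE = 17.433 + 50
NCE = 67.433

67.433


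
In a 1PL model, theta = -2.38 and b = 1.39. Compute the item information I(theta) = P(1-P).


P = 1/(1+exp(-(-2.38-1.39))) = 0.0225
I = P*(1-P) = 0.0225 * 0.9775
I = 0.022

0.022


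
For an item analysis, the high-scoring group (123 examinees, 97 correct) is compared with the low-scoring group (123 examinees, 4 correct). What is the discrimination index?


p_upper = 97/123 = 0.7886
p_lower = 4/123 = 0.0325
D = 0.7886 - 0.0325 = 0.7561

0.7561


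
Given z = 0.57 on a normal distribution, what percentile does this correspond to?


CDF(z) = 0.5 * (1 + erf(z/sqrt(2)))
erf(0.4031) = 0.4313
CDF = 0.7157
Percentile rank = 0.7157 * 100 = 71.57

71.57


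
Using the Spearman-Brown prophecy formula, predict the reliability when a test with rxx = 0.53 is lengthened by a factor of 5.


r_new = (n * rxx) / (1 + (n-1) * rxx)
r_new = (5 * 0.53) / (1 + 4 * 0.53)
r_new = 2.65 / 3.12
r_new = 0.8494

0.8494


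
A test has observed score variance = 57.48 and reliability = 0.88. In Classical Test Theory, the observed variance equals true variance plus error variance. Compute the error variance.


var_true = rxx * var_obs = 0.88 * 57.48 = 50.5824
var_error = var_obs - var_true
var_error = 57.48 - 50.5824
var_error = 6.8976

6.8976


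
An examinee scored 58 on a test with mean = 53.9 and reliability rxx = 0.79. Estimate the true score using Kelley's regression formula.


T_est = rxx * X + (1 - rxx) * mean
T_est = 0.79 * 58 + 0.21 * 53.9
T_est = 45.82 + 11.319
T_est = 57.139

57.139


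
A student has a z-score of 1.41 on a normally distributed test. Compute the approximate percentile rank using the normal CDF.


CDF(z) = 0.5 * (1 + erf(z/sqrt(2)))
erf(0.997) = 0.8415
CDF = 0.9207
Percentile rank = 0.9207 * 100 = 92.07

92.07


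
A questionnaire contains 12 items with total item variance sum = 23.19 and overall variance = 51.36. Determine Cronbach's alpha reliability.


alpha = (k/(k-1)) * (1 - sum(si^2)/s_total^2)
= (12/11) * (1 - 23.19/51.36)
alpha = 0.5983

0.5983


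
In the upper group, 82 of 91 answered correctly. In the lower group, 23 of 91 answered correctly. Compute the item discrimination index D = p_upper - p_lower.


p_upper = 82/91 = 0.9011
p_lower = 23/91 = 0.2527
D = 0.9011 - 0.2527 = 0.6484

0.6484


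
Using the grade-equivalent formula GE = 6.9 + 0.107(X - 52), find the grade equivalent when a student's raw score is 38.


raw - median = 38 - 52 = -14
slope * diff = 0.107 * -14 = -1.498
GE = 6.9 + -1.498
GE = 5.402

5.402


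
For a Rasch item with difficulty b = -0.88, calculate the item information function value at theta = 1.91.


P = 1/(1+exp(-(1.91--0.88))) = 0.9421
I = P*(1-P) = 0.9421 * 0.0579
I = 0.0545

0.0545


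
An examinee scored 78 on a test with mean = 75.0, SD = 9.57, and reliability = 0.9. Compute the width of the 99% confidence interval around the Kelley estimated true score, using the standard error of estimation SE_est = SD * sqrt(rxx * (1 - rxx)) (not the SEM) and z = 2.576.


True score estimate = 0.9*78 + 0.1*75.0 = 77.7
SE_est = SD * sqrt(rxx * (1 - rxx)) = 9.57 * sqrt(0.9 * 0.1) = 9.57 * sqrt(0.09) = 2.871
CI = T_est +/- z * SE_est, so width = 2 * z * SE_est = 2 * 2.576 * 2.871
Width = 14.7914

14.7914


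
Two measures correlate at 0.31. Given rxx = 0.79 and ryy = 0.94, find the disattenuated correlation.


r_corrected = rxy / sqrt(rxx * ryy)
= 0.31 / sqrt(0.79 * 0.94)
= 0.31 / sqrt(0.7426)
= 0.31 / 0.861742
r_corrected = 0.3597

0.3597


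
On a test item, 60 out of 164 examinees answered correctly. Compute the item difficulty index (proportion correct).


Item difficulty p = number correct / total examinees
p = 60 / 164
p = 0.3659

0.3659


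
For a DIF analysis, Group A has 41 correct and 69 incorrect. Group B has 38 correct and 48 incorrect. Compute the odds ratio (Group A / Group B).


Odds_A = 41/69 = 0.5942
Odds_B = 38/48 = 0.7917
OR = Odds_A / Odds_B = 0.5942 / 0.7917
Exactly, OR = (41 * 48) / (69 * 38) = 1968 / 2622
OR = 0.7506

0.7506


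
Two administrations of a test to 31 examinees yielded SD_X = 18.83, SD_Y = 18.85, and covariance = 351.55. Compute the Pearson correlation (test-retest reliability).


r = cov(X,Y) / (SD_X * SD_Y)
r = 351.55 / (18.83 * 18.85)
r = 351.55 / 354.9455
r = 0.9904

0.9904


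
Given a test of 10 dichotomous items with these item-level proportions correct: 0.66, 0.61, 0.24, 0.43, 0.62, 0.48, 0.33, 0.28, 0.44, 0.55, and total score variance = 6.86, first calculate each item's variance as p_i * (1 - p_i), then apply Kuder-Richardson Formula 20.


For each item, compute p_i * q_i:
  Item 1: 0.66 * 0.34 = 0.2244
  Item 2: 0.61 * 0.39 = 0.2379
  Item 3: 0.24 * 0.76 = 0.1824
  Item 4: 0.43 * 0.57 = 0.2451
  Item 5: 0.62 * 0.38 = 0.2356
  Item 6: 0.48 * 0.52 = 0.2496
  Item 7: 0.33 * 0.67 = 0.2211
  Item 8: 0.28 * 0.72 = 0.2016
  Item 9: 0.44 * 0.56 = 0.2464
  Item 10: 0.55 * 0.45 = 0.2475
Sum(p_i * q_i) = 0.2244 + 0.2379 + 0.1824 + 0.2451 + 0.2356 + 0.2496 + 0.2211 + 0.2016 + 0.2464 + 0.2475 = 2.2916
KR-20 = (k/(k-1)) * (1 - Sum(p_i*q_i) / Var_total)
= (10/9) * (1 - 2.2916/6.86)
= 1.1111 * 0.6659
KR-20 = 0.7399

0.7399


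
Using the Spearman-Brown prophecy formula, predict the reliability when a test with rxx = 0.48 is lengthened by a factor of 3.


r_new = (n * rxx) / (1 + (n-1) * rxx)
r_new = (3 * 0.48) / (1 + 2 * 0.48)
r_new = 1.44 / 1.96
r_new = 0.7347

0.7347


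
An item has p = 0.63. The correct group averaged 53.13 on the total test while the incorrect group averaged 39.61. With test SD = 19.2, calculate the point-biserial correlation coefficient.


q = 1 - p = 0.37
rpb = ((M1 - M0) / SD) * sqrt(p * q)
rpb = ((53.13 - 39.61) / 19.2) * sqrt(0.63 * 0.37)
rpb = 0.34

0.34


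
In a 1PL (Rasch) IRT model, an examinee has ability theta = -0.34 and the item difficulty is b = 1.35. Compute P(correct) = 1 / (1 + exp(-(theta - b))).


theta - b = -0.34 - 1.35 = -1.69
exp(-(theta - b)) = exp(1.69) = 5.4195
P = 1 / (1 + 5.4195)
P = 0.1558

0.1558


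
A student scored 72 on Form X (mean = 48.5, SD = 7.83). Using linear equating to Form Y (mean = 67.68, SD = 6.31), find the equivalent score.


slope = SD_Y / SD_X = 6.31 / 7.83 ~ 0.8059
intercept = mean_Y - slope * mean_X = 67.68 - (6.31 / 7.83) * 48.5 ~ 28.5951
Y = slope * X + intercept. To avoid rounding drift from the rounded slope/intercept, evaluate the equivalent form Y = mean_Y + SD_Y * (X - mean_X) / SD_X at full precision:
Y = 67.68 + 6.31 * (72 - 48.5) / 7.83
Y = 67.68 + 6.31 * 23.5 / 7.83
Y = 67.68 + 148.285 / 7.83
Y = 67.68 + 18.9381
Y = 86.6181

86.6181


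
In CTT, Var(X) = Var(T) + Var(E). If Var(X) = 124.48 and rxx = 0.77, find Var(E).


var_true = rxx * var_obs = 0.77 * 124.48 = 95.8496
var_error = var_obs - var_true
var_error = 124.48 - 95.8496
var_error = 28.6304

28.6304


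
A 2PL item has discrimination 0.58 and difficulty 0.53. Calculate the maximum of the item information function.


For 2PL, max info at theta = b = 0.53
I_max = a^2 / 4 = 0.58^2 / 4
= 0.3364 / 4
I_max = 0.0841

0.0841


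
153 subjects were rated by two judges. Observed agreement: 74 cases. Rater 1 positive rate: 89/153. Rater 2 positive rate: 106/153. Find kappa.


P_o = 74/153 = 0.48366
P_e = (89*106 + 64*47) / 23409 = 0.531505
kappa = (P_o - P_e) / (1 - P_e)
kappa = (0.48366 - 0.531505) / (1 - 0.531505)
kappa = -0.1021

-0.1021


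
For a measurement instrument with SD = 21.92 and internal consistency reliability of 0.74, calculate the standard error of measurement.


SEM = SD * sqrt(1 - rxx)
SEM = 21.92 * sqrt(1 - 0.74)
SEM = 21.92 * sqrt(0.26) = 21.92 * 0.509902
SEM = 11.1771

11.1771


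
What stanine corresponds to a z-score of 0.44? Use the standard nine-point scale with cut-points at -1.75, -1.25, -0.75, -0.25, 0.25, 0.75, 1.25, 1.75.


Stanine boundaries: [-1.75, -1.25, -0.75, -0.25, 0.25, 0.75, 1.25, 1.75]
z = 0.44
Check each boundary:
  z >= -1.75 -> could be stanine 2
  z >= -1.25 -> could be stanine 3
  z >= -0.75 -> could be stanine 4
  z >= -0.25 -> could be stanine 5
  z >= 0.25 -> could be stanine 6
  z < 0.75
  z < 1.25
  z < 1.75
Highest qualifying boundary gives stanine = 6

6


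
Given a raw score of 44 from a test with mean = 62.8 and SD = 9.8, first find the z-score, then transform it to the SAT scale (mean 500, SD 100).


z = (X - mean) / SD = (44 - 62.8) / 9.8
z = -18.8 / 9.8
z = -1.9184
SAT-scale = SAT = 500 + 100z
Carry z at full precision (z = -18.8 / 9.8) into the conversion:
SAT-scale = 500 + 100 * (-18.8 / 9.8) = 500 + -1880 / 9.8
SAT-scale = 500 + -191.8367
SAT-scale = 308.1633

308.1633


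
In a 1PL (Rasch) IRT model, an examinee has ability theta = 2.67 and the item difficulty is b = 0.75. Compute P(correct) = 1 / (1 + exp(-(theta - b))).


theta - b = 2.67 - 0.75 = 1.92
exp(-(theta - b)) = exp(-1.92) = 0.1466
P = 1 / (1 + 0.1466)
P = 0.8721

0.8721


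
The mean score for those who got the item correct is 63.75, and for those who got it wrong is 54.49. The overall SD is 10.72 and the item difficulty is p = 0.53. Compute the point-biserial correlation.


q = 1 - p = 0.47
rpb = ((M1 - M0) / SD) * sqrt(p * q)
rpb = ((63.75 - 54.49) / 10.72) * sqrt(0.53 * 0.47)
rpb = 0.4311

0.4311


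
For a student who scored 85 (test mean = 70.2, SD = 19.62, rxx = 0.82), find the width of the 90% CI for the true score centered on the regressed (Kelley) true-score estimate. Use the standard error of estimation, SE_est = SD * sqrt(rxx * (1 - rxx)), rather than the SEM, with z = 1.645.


True score estimate = 0.82*85 + 0.18*70.2 = 82.336
SE_est = SD * sqrt(rxx * (1 - rxx)) = 19.62 * sqrt(0.82 * 0.18) = 19.62 * sqrt(0.1476) = 7.537758
CI = T_est +/- z * SE_est, so width = 2 * z * SE_est = 2 * 1.645 * 7.537758
Width = 24.7992

24.7992


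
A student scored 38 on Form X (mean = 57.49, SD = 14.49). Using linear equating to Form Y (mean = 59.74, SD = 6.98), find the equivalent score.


slope = SD_Y / SD_X = 6.98 / 14.49 ~ 0.4817
intercept = mean_Y - slope * mean_X = 59.74 - (6.98 / 14.49) * 57.49 ~ 32.0464
Y = slope * X + intercept. To avoid rounding drift from the rounded slope/intercept, evaluate the equivalent form Y = mean_Y + SD_Y * (X - mean_X) / SD_X at full precision:
Y = 59.74 + 6.98 * (38 - 57.49) / 14.49
Y = 59.74 - 6.98 * 19.49 / 14.49
Y = 59.74 - 136.0402 / 14.49
Y = 59.74 - 9.3886
Y = 50.3514

50.3514


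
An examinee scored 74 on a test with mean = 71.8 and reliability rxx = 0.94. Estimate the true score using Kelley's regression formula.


T_est = rxx * X + (1 - rxx) * mean
T_est = 0.94 * 74 + 0.06 * 71.8
T_est = 69.56 + 4.308
T_est = 73.868

73.868


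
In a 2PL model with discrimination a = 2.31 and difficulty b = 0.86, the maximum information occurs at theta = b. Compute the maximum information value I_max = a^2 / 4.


For 2PL, max info at theta = b = 0.86
I_max = a^2 / 4 = 2.31^2 / 4
= 5.3361 / 4
I_max = 1.334

1.334


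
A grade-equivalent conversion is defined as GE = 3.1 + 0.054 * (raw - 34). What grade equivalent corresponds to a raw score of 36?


raw - median = 36 - 34 = 2
slope * diff = 0.054 * 2 = 0.108
GE = 3.1 + 0.108
GE = 3.208

3.208


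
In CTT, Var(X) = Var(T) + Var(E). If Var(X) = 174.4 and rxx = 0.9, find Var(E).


var_true = rxx * var_obs = 0.9 * 174.4 = 156.96
var_error = var_obs - var_true
var_error = 174.4 - 156.96
var_error = 17.44

17.44


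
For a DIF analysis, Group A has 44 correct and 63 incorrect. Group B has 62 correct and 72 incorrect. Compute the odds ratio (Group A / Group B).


Odds_A = 44/63 = 0.6984
Odds_B = 62/72 = 0.8611
OR = Odds_A / Odds_B = 0.6984 / 0.8611
Exactly, OR = (44 * 72) / (63 * 62) = 3168 / 3906
OR = 0.8111

0.8111


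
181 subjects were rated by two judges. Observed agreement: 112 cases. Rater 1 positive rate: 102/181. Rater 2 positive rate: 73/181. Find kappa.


P_o = 112/181 = 0.618785
P_e = (102*73 + 79*108) / 32761 = 0.487714
kappa = (P_o - P_e) / (1 - P_e)
kappa = (0.618785 - 0.487714) / (1 - 0.487714)
kappa = 0.2559

0.2559


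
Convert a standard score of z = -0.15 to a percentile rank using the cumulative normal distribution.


CDF(z) = 0.5 * (1 + erf(z/sqrt(2)))
erf(-0.1061) = -0.1192
CDF = 0.4404
Percentile rank = 0.4404 * 100 = 44.04

44.04


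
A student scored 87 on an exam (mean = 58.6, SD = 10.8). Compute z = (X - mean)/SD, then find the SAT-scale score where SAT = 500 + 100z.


z = (X - mean) / SD = (87 - 58.6) / 10.8
z = 28.4 / 10.8
z = 2.6296
SAT-scale = SAT = 500 + 100z
Carry z at full precision (z = 28.4 / 10.8) into the conversion:
SAT-scale = 500 + 100 * (28.4 / 10.8) = 500 + 2840 / 10.8
SAT-scale = 500 + 262.963
SAT-scale = 762.963

762.963


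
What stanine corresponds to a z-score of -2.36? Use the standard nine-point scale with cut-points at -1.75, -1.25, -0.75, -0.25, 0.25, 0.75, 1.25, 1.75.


Stanine boundaries: [-1.75, -1.25, -0.75, -0.25, 0.25, 0.75, 1.25, 1.75]
z = -2.36
Check each boundary:
  z < -1.75
  z < -1.25
  z < -0.75
  z < -0.25
  z < 0.25
  z < 0.75
  z < 1.25
  z < 1.75
Highest qualifying boundary gives stanine = 1

1


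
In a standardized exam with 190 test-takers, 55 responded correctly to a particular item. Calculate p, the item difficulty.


Item difficulty p = number correct / total examinees
p = 55 / 190
p = 0.2895

0.2895


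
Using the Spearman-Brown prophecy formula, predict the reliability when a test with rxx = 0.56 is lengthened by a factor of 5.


r_new = (n * rxx) / (1 + (n-1) * rxx)
r_new = (5 * 0.56) / (1 + 4 * 0.56)
r_new = 2.8 / 3.24
r_new = 0.8642

0.8642


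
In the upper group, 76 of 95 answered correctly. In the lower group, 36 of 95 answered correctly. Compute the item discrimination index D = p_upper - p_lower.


p_upper = 76/95 = 0.8
p_lower = 36/95 = 0.3789
D = 0.8 - 0.3789 = 0.4211

0.4211


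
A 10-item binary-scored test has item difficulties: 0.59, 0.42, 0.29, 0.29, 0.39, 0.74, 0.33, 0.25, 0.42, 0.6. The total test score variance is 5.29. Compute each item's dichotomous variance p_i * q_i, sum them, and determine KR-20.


For each item, compute p_i * q_i:
  Item 1: 0.59 * 0.41 = 0.2419
  Item 2: 0.42 * 0.58 = 0.2436
  Item 3: 0.29 * 0.71 = 0.2059
  Item 4: 0.29 * 0.71 = 0.2059
  Item 5: 0.39 * 0.61 = 0.2379
  Item 6: 0.74 * 0.26 = 0.1924
  Item 7: 0.33 * 0.67 = 0.2211
  Item 8: 0.25 * 0.75 = 0.1875
  Item 9: 0.42 * 0.58 = 0.2436
  Item 10: 0.6 * 0.4 = 0.24
Sum(p_i * q_i) = 0.2419 + 0.2436 + 0.2059 + 0.2059 + 0.2379 + 0.1924 + 0.2211 + 0.1875 + 0.2436 + 0.24 = 2.2198
KR-20 = (k/(k-1)) * (1 - Sum(p_i*q_i) / Var_total)
= (10/9) * (1 - 2.2198/5.29)
= 1.1111 * 0.5804
KR-20 = 0.6449

0.6449


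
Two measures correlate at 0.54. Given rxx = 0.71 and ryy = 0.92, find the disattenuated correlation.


r_corrected = rxy / sqrt(rxx * ryy)
= 0.54 / sqrt(0.71 * 0.92)
= 0.54 / sqrt(0.6532)
= 0.54 / 0.808208
r_corrected = 0.6681

0.6681


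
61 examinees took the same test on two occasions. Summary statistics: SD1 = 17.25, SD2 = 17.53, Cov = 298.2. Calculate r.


r = cov(X,Y) / (SD_X * SD_Y)
r = 298.2 / (17.25 * 17.53)
r = 298.2 / 302.3925
r = 0.9861

0.9861


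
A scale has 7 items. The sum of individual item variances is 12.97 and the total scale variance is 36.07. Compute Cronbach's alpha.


alpha = (k/(k-1)) * (1 - sum(si^2)/s_total^2)
= (7/6) * (1 - 12.97/36.07)
alpha = 0.7472

0.7472


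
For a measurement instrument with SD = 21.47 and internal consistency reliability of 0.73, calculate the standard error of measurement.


SEM = SD * sqrt(1 - rxx)
SEM = 21.47 * sqrt(1 - 0.73)
SEM = 21.47 * sqrt(0.27) = 21.47 * 0.519615
SEM = 11.1561

11.1561


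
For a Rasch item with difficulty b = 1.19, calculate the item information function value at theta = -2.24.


P = 1/(1+exp(-(-2.24-1.19))) = 0.0314
I = P*(1-P) = 0.0314 * 0.9686
I = 0.0304

0.0304


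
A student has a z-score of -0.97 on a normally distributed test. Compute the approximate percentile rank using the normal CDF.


CDF(z) = 0.5 * (1 + erf(z/sqrt(2)))
erf(-0.6859) = -0.668
CDF = 0.166
Percentile rank = 0.166 * 100 = 16.6

16.6


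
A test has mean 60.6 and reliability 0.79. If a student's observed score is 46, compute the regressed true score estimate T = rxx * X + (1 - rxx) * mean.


T_est = rxx * X + (1 - rxx) * mean
T_est = 0.79 * 46 + 0.21 * 60.6
T_est = 36.34 + 12.726
T_est = 49.066

49.066


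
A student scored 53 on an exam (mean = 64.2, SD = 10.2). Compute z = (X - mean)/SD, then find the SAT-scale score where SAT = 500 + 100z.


z = (X - mean) / SD = (53 - 64.2) / 10.2
z = -11.2 / 10.2
z = -1.098
SAT-scale = SAT = 500 + 100z
Carry z at full precision (z = -11.2 / 10.2) into the conversion:
SAT-scale = 500 + 100 * (-11.2 / 10.2) = 500 + -1120 / 10.2
SAT-scale = 500 + -109.8039
SAT-scale = 390.1961

390.1961


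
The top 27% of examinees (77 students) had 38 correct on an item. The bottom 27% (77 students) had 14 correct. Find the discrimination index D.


p_upper = 38/77 = 0.4935
p_lower = 14/77 = 0.1818
D = 0.4935 - 0.1818 = 0.3117

0.3117


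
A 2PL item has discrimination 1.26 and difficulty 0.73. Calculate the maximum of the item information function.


For 2PL, max info at theta = b = 0.73
I_max = a^2 / 4 = 1.26^2 / 4
= 1.5876 / 4
I_max = 0.3969

0.3969


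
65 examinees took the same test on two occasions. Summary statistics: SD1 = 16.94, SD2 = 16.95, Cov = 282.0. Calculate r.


r = cov(X,Y) / (SD_X * SD_Y)
r = 282.0 / (16.94 * 16.95)
r = 282.0 / 287.133
r = 0.9821

0.9821


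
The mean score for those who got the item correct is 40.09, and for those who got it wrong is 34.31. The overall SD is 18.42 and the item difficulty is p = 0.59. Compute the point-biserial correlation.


q = 1 - p = 0.41
rpb = ((M1 - M0) / SD) * sqrt(p * q)
rpb = ((40.09 - 34.31) / 18.42) * sqrt(0.59 * 0.41)
rpb = 0.1543

0.1543


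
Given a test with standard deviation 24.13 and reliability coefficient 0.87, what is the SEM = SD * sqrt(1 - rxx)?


SEM = SD * sqrt(1 - rxx)
SEM = 24.13 * sqrt(1 - 0.87)
SEM = 24.13 * sqrt(0.13) = 24.13 * 0.360555
SEM = 8.7002

8.7002


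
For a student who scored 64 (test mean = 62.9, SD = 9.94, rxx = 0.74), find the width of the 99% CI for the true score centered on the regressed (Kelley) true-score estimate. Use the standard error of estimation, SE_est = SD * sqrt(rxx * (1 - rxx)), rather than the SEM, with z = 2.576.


True score estimate = 0.74*64 + 0.26*62.9 = 63.714
SE_est = SD * sqrt(rxx * (1 - rxx)) = 9.94 * sqrt(0.74 * 0.26) = 9.94 * sqrt(0.1924) = 4.360024
CI = T_est +/- z * SE_est, so width = 2 * z * SE_est = 2 * 2.576 * 4.360024
Width = 22.4628

22.4628
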